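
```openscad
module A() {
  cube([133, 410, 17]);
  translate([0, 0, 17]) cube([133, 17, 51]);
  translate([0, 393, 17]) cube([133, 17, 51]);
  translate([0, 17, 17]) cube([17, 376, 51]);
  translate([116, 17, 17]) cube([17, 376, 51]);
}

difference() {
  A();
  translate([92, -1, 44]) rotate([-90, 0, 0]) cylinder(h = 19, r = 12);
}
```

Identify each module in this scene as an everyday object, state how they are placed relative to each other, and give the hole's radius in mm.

The subtracted cylinder has r = 12 mm.

A is an open box. The open box has a circular hole through its front wall. The hole's radius is 12 mm.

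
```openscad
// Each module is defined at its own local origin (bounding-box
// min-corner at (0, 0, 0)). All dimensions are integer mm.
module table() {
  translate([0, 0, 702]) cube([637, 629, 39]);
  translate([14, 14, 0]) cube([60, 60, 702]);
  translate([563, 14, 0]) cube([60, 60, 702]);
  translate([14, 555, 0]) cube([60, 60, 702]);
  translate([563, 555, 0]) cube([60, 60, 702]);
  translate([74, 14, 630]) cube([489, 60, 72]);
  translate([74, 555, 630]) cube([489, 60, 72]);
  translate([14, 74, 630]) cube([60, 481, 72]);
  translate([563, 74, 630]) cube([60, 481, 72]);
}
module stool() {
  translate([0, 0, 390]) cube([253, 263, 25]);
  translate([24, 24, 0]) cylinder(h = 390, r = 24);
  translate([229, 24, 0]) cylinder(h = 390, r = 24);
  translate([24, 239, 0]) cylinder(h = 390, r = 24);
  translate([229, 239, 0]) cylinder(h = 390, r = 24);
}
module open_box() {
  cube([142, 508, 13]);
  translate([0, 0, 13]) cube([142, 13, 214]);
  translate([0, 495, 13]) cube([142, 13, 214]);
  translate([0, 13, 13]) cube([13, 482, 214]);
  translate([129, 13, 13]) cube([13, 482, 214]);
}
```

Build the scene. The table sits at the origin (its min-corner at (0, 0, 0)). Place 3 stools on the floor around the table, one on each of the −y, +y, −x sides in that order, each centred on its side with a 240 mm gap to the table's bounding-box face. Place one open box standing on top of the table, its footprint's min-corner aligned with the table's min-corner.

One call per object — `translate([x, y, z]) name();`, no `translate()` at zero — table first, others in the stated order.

table();
translate([192, -503, 0]) stool();
translate([192, 869, 0]) stool();
translate([-493, 183, 0]) stool();
translate([0, 0, 741]) open_box();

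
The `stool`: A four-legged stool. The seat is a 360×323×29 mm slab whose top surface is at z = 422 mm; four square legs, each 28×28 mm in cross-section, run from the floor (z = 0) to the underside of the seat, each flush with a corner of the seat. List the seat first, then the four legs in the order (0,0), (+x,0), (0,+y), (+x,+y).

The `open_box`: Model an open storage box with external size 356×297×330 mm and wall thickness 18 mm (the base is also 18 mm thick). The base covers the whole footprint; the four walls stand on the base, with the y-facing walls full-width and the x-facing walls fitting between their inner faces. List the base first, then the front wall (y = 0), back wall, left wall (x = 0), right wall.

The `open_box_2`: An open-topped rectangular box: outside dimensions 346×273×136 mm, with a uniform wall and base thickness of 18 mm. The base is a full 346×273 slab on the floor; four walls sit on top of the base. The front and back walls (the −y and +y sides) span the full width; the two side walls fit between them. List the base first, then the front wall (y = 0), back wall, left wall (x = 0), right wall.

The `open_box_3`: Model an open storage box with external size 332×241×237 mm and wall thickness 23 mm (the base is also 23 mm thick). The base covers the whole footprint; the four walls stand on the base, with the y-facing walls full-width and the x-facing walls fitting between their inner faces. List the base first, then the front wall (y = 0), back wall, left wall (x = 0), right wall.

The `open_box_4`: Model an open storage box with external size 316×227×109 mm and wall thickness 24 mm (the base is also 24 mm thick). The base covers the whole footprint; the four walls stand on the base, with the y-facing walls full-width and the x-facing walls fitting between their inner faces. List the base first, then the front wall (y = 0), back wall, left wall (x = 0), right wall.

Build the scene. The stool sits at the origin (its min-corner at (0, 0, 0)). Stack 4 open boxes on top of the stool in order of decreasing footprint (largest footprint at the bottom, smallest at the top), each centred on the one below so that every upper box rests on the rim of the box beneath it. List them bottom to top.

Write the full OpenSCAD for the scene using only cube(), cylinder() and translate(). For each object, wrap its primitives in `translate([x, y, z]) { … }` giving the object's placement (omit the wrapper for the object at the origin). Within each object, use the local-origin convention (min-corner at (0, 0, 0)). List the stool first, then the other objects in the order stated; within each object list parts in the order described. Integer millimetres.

translate([0, 0, 393]) cube([360, 323, 29]);
cube([28, 28, 393]);
translate([332, 0, 0]) cube([28, 28, 393]);
translate([0, 295, 0]) cube([28, 28, 393]);
translate([332, 295, 0]) cube([28, 28, 393]);
translate([2, 13, 422]) {
  cube([356, 297, 18]);
  translate([0, 0, 18]) cube([356, 18, 312]);
  translate([0, 279, 18]) cube([356, 18, 312]);
  translate([0, 18, 18]) cube([18, 261, 312]);
  translate([338, 18, 18]) cube([18, 261, 312]);
}
translate([7, 25, 752]) {
  cube([346, 273, 18]);
  translate([0, 0, 18]) cube([346, 18, 118]);
  translate([0, 255, 18]) cube([346, 18, 118]);
  translate([0, 18, 18]) cube([18, 237, 118]);
  translate([328, 18, 18]) cube([18, 237, 118]);
}
translate([14, 41, 888]) {
  cube([332, 241, 23]);
  translate([0, 0, 23]) cube([332, 23, 214]);
  translate([0, 218, 23]) cube([332, 23, 214]);
  translate([0, 23, 23]) cube([23, 195, 214]);
  translate([309, 23, 23]) cube([23, 195, 214]);
}
translate([22, 48, 1125]) {
  cube([316, 227, 24]);
  translate([0, 0, 24]) cube([316, 24, 85]);
  translate([0, 203, 24]) cube([316, 24, 85]);
  translate([0, 24, 24]) cube([24, 179, 85]);
  translate([292, 24, 24]) cube([24, 179, 85]);
}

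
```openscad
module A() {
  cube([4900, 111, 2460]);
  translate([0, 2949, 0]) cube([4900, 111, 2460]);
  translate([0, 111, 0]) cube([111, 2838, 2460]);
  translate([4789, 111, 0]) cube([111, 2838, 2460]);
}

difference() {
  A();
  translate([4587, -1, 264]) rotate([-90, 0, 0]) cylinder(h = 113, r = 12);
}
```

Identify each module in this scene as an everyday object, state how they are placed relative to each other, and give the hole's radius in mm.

The subtracted cylinder has r = 12 mm.

A is a house frame. The house frame has a circular hole through its front wall. The hole's radius is 12 mm.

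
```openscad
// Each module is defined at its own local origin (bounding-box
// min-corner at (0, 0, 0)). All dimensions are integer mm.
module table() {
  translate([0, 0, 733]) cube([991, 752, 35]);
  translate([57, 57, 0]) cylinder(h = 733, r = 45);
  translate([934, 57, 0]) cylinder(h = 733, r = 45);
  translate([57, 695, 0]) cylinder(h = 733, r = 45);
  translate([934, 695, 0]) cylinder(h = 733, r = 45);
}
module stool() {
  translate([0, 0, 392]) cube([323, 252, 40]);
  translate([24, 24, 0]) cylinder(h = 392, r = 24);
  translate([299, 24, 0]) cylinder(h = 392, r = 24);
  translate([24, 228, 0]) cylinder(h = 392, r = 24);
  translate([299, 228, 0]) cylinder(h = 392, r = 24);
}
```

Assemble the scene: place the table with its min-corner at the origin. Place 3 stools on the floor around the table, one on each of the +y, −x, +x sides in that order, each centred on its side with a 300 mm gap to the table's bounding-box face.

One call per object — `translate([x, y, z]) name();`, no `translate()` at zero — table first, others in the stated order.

table();
translate([334, 1052, 0]) stool();
translate([-623, 250, 0]) stool();
translate([1291, 250, 0]) stool();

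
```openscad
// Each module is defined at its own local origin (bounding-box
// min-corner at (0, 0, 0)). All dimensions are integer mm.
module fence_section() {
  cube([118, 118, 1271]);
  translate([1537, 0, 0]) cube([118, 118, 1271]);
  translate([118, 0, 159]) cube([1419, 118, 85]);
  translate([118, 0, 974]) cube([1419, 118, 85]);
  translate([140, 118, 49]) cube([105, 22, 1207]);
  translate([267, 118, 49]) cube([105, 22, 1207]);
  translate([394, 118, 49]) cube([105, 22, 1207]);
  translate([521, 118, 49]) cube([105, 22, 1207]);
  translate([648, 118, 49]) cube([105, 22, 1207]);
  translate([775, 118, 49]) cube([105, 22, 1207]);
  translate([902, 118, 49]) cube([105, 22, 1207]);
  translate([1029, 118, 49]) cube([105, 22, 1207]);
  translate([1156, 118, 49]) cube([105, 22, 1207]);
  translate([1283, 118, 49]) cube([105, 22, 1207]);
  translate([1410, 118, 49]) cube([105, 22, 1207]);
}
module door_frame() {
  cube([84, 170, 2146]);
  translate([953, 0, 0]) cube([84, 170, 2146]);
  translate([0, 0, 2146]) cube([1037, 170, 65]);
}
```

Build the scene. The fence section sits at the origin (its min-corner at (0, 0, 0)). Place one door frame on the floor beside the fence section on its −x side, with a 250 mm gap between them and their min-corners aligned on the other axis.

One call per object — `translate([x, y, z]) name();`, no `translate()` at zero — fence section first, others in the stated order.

fence_section();
translate([-1287, 0, 0]) door_frame();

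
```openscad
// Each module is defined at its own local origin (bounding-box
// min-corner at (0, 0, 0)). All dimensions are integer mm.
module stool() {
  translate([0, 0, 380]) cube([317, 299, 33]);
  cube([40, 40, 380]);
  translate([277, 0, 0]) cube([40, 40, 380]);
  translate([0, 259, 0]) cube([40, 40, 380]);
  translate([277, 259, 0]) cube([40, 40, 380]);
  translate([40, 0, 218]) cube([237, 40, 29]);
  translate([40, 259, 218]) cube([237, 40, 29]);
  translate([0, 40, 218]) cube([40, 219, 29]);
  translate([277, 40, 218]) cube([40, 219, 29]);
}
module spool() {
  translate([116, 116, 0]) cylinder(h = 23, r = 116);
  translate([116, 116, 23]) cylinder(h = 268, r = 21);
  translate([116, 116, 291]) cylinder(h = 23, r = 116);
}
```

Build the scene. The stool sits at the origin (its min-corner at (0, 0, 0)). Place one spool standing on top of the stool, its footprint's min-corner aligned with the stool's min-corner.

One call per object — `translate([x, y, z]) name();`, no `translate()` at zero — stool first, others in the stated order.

stool();
translate([0, 0, 413]) spool();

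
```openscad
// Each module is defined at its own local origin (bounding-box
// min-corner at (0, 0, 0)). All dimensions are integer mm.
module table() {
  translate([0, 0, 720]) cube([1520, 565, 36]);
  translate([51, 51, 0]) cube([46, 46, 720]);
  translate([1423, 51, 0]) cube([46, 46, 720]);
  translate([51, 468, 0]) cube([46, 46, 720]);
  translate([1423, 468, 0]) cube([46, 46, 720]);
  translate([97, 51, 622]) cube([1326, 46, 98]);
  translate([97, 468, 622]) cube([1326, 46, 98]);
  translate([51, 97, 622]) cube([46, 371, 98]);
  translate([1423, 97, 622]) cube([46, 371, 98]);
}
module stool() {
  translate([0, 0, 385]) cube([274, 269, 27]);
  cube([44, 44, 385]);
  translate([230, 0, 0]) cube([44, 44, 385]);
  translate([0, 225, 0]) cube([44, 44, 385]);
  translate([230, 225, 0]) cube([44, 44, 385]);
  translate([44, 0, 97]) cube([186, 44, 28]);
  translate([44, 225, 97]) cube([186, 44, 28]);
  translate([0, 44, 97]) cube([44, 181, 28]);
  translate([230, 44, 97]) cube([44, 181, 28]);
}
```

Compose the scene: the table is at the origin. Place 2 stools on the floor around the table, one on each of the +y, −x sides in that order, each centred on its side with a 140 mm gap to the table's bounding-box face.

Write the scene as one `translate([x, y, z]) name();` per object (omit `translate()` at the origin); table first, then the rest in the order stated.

table();
translate([623, 705, 0]) stool();
translate([-414, 148, 0]) stool();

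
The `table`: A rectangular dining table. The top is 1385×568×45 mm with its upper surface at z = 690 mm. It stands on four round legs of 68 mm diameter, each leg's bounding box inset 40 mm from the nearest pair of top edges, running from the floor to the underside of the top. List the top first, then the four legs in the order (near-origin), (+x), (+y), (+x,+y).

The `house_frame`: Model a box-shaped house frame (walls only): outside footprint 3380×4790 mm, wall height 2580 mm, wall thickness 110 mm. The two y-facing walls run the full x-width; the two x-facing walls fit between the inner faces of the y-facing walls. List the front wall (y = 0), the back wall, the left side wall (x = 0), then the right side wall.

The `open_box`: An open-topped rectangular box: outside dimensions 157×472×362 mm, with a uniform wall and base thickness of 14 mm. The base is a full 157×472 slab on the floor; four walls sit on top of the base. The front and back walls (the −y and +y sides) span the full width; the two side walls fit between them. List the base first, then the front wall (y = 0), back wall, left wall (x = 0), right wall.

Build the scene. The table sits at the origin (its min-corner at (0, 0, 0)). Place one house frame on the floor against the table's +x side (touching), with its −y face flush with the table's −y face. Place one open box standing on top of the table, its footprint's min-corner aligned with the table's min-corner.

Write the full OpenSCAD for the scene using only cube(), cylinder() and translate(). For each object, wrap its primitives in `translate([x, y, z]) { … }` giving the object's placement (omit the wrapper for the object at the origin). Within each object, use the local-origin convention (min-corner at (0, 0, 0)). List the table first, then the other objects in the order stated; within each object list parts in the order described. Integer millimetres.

translate([0, 0, 645]) cube([1385, 568, 45]);
translate([74, 74, 0]) cylinder(h = 645, r = 34);
translate([1311, 74, 0]) cylinder(h = 645, r = 34);
translate([74, 494, 0]) cylinder(h = 645, r = 34);
translate([1311, 494, 0]) cylinder(h = 645, r = 34);
translate([1385, 0, 0]) {
  cube([3380, 110, 2580]);
  translate([0, 4680, 0]) cube([3380, 110, 2580]);
  translate([0, 110, 0]) cube([110, 4570, 2580]);
  translate([3270, 110, 0]) cube([110, 4570, 2580]);
}
translate([0, 0, 690]) {
  cube([157, 472, 14]);
  translate([0, 0, 14]) cube([157, 14, 348]);
  translate([0, 458, 14]) cube([157, 14, 348]);
  translate([0, 14, 14]) cube([14, 444, 348]);
  translate([143, 14, 14]) cube([14, 444, 348]);
}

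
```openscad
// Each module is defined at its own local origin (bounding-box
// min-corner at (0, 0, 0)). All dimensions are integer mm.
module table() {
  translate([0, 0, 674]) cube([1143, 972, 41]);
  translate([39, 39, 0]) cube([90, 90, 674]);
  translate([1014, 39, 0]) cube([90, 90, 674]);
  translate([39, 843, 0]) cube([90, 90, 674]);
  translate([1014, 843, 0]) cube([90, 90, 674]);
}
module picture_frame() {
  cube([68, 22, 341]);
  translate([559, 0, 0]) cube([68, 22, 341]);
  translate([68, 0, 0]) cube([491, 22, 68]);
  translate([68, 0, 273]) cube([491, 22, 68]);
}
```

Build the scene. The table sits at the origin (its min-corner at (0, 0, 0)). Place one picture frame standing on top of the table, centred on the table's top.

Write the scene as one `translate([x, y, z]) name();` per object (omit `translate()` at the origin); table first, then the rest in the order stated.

table();
translate([258, 475, 715]) picture_frame();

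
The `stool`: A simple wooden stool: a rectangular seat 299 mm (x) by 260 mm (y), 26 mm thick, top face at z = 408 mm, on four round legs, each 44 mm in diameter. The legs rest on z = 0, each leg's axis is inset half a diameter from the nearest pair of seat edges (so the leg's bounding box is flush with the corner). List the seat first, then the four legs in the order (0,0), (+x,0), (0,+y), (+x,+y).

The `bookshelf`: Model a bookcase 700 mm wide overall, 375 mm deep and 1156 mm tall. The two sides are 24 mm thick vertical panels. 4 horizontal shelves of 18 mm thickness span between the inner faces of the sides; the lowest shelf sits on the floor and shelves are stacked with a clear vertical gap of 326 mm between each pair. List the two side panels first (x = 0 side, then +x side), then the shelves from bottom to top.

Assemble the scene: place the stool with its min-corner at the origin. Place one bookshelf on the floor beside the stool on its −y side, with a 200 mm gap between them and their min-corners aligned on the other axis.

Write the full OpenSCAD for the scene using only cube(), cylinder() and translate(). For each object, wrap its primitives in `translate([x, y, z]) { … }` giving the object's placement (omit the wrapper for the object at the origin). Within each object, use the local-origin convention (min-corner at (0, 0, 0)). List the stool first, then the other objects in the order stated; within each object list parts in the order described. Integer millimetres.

translate([0, 0, 382]) cube([299, 260, 26]);
translate([22, 22, 0]) cylinder(h = 382, r = 22);
translate([277, 22, 0]) cylinder(h = 382, r = 22);
translate([22, 238, 0]) cylinder(h = 382, r = 22);
translate([277, 238, 0]) cylinder(h = 382, r = 22);
translate([0, -575, 0]) {
  cube([24, 375, 1156]);
  translate([676, 0, 0]) cube([24, 375, 1156]);
  translate([24, 0, 0]) cube([652, 375, 18]);
  translate([24, 0, 344]) cube([652, 375, 18]);
  translate([24, 0, 688]) cube([652, 375, 18]);
  translate([24, 0, 1032]) cube([652, 375, 18]);
}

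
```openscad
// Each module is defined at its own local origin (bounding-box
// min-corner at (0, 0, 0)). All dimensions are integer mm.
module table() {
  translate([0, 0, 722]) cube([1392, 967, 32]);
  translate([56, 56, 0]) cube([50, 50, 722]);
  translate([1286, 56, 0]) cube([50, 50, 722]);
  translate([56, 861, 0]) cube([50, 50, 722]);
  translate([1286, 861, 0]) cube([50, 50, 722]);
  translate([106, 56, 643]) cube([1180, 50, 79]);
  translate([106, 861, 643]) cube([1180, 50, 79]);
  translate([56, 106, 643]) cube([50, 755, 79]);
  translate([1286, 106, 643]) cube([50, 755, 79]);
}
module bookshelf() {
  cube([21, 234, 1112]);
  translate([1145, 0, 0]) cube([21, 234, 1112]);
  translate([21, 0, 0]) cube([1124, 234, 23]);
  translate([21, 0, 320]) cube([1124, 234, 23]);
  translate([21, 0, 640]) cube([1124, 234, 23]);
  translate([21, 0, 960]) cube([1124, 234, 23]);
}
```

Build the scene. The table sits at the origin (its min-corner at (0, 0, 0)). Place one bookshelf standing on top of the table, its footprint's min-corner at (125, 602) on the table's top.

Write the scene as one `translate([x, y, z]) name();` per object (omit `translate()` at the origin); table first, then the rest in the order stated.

table();
translate([125, 602, 754]) bookshelf();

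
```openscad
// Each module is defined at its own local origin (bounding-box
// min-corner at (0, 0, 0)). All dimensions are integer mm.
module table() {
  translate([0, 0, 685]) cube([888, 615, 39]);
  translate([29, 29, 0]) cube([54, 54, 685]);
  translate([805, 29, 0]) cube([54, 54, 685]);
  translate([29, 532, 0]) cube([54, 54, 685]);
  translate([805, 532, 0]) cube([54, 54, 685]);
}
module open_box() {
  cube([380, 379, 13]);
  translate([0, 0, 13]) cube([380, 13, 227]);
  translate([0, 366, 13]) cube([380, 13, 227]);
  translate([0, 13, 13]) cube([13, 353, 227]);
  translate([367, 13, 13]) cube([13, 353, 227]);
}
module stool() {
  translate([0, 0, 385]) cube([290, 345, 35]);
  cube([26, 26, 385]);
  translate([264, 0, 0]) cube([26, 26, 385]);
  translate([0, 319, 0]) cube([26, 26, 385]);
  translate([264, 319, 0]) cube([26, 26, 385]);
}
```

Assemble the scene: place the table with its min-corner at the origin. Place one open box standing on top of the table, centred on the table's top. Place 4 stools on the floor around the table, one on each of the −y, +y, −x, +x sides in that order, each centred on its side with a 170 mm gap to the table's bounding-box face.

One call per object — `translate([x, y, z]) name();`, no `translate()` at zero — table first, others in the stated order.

table();
translate([254, 118, 724]) open_box();
translate([299, -515, 0]) stool();
translate([299, 785, 0]) stool();
translate([-460, 135, 0]) stool();
translate([1058, 135, 0]) stool();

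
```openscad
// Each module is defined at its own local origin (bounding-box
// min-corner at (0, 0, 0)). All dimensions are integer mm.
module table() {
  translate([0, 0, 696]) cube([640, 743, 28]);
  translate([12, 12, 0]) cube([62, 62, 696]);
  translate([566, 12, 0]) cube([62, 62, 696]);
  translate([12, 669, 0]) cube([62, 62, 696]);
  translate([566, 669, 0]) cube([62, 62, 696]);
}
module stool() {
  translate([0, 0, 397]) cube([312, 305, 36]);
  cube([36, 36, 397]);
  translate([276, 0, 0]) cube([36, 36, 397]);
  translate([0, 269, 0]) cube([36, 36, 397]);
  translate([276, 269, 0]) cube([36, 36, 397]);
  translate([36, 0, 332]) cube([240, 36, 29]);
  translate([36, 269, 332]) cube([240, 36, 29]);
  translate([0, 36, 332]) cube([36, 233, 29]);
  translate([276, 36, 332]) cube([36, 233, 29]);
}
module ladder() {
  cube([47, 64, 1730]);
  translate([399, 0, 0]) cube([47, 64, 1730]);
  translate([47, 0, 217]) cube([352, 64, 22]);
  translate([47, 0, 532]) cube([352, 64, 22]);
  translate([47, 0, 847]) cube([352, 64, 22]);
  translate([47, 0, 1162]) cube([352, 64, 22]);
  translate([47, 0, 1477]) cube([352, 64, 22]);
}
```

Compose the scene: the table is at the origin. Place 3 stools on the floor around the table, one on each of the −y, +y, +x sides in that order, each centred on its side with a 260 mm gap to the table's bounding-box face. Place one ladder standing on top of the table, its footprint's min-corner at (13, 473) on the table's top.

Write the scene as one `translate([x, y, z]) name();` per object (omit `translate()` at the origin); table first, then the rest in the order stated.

table();
translate([164, -565, 0]) stool();
translate([164, 1003, 0]) stool();
translate([900, 219, 0]) stool();
translate([13, 473, 724]) ladder();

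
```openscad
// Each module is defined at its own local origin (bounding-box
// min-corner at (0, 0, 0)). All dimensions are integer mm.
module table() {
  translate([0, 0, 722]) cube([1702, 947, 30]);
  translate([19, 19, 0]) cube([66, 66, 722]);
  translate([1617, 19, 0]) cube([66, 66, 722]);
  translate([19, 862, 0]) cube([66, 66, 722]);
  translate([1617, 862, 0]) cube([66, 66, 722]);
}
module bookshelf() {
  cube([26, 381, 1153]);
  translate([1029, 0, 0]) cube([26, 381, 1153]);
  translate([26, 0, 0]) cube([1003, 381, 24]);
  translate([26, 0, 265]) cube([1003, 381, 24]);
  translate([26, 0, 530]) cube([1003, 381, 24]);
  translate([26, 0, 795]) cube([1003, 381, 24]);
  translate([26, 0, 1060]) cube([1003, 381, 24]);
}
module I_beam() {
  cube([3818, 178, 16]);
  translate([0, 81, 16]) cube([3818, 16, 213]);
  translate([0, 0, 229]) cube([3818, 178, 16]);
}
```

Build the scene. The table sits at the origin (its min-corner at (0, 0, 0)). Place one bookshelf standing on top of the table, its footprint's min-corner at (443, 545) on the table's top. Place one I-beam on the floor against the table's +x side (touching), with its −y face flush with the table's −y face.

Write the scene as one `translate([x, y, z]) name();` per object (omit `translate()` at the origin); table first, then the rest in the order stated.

table();
translate([443, 545, 752]) bookshelf();
translate([1702, 0, 0]) I_beam();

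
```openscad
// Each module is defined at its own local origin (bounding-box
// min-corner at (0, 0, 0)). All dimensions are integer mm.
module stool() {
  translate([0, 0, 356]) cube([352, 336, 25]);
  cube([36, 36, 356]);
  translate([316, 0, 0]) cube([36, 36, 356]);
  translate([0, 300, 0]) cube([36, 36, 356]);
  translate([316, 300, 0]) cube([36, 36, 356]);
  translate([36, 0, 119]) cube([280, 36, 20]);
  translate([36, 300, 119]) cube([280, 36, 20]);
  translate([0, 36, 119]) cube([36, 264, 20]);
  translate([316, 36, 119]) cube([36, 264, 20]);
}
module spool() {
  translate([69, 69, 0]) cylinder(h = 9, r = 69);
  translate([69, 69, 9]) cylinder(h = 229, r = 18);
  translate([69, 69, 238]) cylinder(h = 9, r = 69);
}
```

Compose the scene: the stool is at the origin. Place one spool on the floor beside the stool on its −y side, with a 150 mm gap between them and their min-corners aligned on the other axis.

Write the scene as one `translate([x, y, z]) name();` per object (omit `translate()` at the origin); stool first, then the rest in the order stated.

stool();
translate([0, -288, 0]) spool();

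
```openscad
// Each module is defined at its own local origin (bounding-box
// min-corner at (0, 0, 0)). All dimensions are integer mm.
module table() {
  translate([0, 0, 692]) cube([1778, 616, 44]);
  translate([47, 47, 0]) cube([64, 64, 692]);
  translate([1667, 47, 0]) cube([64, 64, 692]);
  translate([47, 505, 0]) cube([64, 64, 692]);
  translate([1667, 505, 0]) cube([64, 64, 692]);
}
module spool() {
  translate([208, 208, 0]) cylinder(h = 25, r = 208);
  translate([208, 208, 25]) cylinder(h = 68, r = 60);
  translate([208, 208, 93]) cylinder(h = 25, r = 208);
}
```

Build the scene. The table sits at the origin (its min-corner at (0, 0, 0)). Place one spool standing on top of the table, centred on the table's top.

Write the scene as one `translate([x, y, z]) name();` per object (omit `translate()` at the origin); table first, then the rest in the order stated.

table();
translate([681, 100, 736]) spool();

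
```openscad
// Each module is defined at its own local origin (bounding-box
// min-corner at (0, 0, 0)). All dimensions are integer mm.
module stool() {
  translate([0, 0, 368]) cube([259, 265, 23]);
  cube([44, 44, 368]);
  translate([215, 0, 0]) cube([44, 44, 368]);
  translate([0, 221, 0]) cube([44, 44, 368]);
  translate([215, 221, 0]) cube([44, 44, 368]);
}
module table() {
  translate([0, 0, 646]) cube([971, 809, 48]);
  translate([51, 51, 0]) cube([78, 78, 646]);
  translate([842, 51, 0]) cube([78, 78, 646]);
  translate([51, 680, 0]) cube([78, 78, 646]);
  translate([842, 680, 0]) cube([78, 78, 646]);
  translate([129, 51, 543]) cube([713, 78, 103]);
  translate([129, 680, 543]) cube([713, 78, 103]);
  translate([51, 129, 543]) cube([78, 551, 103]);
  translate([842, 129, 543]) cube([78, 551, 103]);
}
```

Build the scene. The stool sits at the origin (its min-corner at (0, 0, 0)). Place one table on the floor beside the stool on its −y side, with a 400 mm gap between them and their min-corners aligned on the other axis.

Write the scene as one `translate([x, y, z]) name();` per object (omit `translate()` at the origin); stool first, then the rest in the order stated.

stool();
translate([0, -1209, 0]) table();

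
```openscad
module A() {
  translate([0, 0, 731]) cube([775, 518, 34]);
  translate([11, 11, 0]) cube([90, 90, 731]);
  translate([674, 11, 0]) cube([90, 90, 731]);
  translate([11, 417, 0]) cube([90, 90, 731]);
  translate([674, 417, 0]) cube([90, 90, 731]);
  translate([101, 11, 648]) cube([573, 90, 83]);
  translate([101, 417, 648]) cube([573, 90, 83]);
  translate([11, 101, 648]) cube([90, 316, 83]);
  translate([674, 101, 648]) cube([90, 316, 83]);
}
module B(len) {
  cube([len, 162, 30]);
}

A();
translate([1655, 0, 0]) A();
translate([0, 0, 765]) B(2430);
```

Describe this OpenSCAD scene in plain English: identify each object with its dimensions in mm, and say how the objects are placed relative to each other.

A is a table with a 775×518 mm rectangular top, 34 mm thick, top surface at z = 765 mm, supported by four 90×90 mm square legs, each inset 11 mm from the nearest pair of top edges, running from the floor. Four apron rails, 90 mm thick and 83 mm tall, run between adjacent legs with their top edges flush with the underside of the top and their outer faces flush with the legs' outer faces.

B is a rectangular beam 2430 mm long (x), 162 mm deep (y), 30 mm thick (z).

The beam spans the tops of two tables placed 880 mm apart, resting at z = 765 mm.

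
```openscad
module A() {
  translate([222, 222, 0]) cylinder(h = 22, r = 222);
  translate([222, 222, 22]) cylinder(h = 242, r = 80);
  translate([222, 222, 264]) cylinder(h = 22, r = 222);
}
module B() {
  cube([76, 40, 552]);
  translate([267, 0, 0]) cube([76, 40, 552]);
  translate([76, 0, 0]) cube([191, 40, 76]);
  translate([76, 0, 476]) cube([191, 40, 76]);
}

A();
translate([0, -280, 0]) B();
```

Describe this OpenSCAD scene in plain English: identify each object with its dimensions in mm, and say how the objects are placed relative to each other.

A is a spool: two coaxial disc flanges of radius 222 mm and thickness 22 mm, joined by a core cylinder of radius 80 mm and height 242 mm. The lower flange rests on z = 0 and the three cylinders share a vertical axis.

B is a rectangular picture frame lying in the x–z plane (depth along y). The opening is 191 mm wide (x) by 400 mm tall (z), surrounded by a border 76 mm wide on all four sides. The frame is 40 mm deep and is made of two full-height vertical stiles with two horizontal rails fitted between them.

The picture frame is on the floor beside the spool on its −y side.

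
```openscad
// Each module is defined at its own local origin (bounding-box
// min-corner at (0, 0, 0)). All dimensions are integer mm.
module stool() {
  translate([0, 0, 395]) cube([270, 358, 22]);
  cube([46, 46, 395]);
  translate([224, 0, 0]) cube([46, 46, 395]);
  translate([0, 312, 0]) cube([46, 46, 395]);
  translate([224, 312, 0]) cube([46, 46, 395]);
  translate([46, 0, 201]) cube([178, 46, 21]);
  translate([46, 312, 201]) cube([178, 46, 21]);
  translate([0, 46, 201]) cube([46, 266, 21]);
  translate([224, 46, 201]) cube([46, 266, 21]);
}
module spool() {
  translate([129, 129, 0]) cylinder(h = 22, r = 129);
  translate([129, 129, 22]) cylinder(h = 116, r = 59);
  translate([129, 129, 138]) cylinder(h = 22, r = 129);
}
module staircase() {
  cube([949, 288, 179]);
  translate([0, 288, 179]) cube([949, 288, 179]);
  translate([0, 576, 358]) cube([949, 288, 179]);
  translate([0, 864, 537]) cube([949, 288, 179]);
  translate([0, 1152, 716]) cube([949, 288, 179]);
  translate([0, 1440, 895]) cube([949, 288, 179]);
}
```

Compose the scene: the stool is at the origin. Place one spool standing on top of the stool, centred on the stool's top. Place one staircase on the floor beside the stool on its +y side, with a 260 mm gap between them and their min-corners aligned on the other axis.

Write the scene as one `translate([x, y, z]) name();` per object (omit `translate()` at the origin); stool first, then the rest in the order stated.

stool();
translate([6, 50, 417]) spool();
translate([0, 618, 0]) staircase();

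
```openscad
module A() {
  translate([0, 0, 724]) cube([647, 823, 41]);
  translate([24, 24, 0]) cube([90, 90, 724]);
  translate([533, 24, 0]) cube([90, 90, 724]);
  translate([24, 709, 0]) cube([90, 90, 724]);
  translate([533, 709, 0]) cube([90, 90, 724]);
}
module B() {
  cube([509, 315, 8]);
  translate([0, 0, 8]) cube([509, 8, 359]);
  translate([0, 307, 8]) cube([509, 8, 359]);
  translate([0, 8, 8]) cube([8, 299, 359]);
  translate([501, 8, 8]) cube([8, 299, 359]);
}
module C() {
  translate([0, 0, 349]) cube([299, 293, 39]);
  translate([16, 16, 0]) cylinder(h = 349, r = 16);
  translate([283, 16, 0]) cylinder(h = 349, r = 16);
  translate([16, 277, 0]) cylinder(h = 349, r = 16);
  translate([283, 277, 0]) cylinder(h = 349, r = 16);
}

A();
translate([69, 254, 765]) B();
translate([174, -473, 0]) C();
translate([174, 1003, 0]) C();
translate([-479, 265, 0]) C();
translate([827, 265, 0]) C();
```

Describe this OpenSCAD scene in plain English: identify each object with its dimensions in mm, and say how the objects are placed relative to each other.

A is a table: top 647 mm (x) × 823 mm (y), 41 mm thick, upper face at z = 765 mm, on four 90×90 mm square legs, each inset 24 mm from the nearest pair of top edges, running from z = 0 to the bottom of the top.

B is an open storage box with external size 509×315×367 mm and wall thickness 8 mm (the base is also 8 mm thick). The base covers the whole footprint; the four walls stand on the base, with the y-facing walls full-width and the x-facing walls fitting between their inner faces.

C is a four-legged stool. The seat is 299×293 mm, 39 mm thick, top at z = 388 mm. It stands on four round legs, each 32 mm in diameter, from z = 0 to the seat underside, each leg's axis is inset half a diameter from the nearest pair of seat edges (so the leg's bounding box is flush with the corner).

The open box is on top of the table, centred. Four stools sit around the table at the −y, +y, −x, +x sides.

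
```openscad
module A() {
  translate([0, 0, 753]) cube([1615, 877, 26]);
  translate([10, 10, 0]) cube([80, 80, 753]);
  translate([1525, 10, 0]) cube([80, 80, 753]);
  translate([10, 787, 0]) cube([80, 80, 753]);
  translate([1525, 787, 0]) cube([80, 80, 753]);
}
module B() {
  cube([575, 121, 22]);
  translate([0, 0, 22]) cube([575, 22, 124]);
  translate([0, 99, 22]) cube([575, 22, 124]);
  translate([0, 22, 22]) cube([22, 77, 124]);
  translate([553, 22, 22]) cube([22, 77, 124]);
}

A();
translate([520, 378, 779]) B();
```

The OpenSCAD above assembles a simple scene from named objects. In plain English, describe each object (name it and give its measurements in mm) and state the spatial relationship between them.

A is a table: top 1615 mm (x) × 877 mm (y), 26 mm thick, upper face at z = 779 mm, on four 80×80 mm square legs, each inset 10 mm from the nearest pair of top edges, running from z = 0 to the bottom of the top.

B is an open storage box with external size 575×121×146 mm and wall thickness 22 mm (the base is also 22 mm thick). The base covers the whole footprint; the four walls stand on the base, with the y-facing walls full-width and the x-facing walls fitting between their inner faces.

The open box is on top of the table, centred.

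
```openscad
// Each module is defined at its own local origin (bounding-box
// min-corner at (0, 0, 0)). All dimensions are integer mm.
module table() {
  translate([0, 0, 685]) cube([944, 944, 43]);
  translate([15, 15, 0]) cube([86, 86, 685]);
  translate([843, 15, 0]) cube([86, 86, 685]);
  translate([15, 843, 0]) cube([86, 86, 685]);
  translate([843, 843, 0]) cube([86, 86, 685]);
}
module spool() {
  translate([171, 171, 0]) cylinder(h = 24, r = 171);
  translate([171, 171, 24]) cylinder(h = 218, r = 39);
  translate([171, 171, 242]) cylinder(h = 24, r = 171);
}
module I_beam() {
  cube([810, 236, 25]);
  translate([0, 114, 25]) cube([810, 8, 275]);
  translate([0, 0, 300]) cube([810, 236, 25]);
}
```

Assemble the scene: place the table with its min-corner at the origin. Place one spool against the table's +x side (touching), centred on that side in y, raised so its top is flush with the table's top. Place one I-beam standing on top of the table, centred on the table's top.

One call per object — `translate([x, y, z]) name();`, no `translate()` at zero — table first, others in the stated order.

table();
translate([944, 301, 462]) spool();
translate([67, 354, 728]) I_beam();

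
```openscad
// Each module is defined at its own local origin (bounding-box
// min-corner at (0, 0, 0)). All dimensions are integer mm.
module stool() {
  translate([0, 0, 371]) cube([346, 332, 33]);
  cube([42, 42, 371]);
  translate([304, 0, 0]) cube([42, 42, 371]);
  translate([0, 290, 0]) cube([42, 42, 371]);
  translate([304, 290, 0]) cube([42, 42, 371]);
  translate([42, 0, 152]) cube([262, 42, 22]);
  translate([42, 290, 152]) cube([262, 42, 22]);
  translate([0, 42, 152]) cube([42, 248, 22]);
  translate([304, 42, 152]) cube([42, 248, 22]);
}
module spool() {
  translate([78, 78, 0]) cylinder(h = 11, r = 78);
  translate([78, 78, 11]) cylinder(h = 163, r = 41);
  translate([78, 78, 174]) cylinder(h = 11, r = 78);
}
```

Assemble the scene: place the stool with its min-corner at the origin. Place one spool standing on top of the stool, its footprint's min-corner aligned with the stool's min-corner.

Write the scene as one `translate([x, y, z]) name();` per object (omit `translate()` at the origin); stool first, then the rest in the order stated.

stool();
translate([0, 0, 404]) spool();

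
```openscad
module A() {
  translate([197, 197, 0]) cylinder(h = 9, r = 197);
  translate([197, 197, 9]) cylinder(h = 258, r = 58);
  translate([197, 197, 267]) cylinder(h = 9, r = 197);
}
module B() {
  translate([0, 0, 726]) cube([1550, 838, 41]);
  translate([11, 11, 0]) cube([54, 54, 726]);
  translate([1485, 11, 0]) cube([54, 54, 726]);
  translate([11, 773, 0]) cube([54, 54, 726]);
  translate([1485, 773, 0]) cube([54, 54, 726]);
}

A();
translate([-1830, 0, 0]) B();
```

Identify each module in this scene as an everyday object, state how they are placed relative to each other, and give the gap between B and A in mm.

The table's nearest face is 280 mm from the spool's −x face.

A is a spool. B is a table. The table is on the floor beside the spool on its −x side. The gap between the table and the spool is 280 mm.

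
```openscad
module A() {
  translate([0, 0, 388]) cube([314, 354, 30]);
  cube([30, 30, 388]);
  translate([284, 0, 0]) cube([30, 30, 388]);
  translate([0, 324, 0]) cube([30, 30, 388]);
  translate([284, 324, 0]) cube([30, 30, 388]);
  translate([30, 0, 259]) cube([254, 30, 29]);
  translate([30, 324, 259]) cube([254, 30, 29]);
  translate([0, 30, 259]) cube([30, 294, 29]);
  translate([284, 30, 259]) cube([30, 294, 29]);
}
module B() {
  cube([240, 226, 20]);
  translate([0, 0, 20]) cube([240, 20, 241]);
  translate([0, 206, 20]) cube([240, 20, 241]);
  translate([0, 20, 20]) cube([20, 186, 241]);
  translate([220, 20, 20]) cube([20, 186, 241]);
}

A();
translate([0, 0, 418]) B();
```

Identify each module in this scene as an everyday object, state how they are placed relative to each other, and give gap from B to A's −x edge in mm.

A is a stool. B is an open box. The open box is on top of the stool. The gap from the open box to the stool's −x edge is 0 mm.

The open box's min-x is at 0; the stool's min-x is 0; gap = 0 mm.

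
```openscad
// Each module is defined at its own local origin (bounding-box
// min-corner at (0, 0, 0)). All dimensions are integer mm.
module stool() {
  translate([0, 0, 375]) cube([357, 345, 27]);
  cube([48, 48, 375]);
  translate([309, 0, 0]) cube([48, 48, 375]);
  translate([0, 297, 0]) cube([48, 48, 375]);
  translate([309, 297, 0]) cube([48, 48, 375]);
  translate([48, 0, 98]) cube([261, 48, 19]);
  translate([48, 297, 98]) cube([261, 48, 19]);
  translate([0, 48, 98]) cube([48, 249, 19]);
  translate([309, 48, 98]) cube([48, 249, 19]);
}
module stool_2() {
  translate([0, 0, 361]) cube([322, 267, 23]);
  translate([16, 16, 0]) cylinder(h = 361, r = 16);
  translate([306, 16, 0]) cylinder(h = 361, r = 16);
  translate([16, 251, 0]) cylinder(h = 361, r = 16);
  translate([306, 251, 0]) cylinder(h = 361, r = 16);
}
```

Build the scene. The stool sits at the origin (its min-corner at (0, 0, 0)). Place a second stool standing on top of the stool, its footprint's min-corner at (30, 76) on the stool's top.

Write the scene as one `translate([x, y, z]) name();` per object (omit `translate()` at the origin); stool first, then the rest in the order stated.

stool();
translate([30, 76, 402]) stool_2();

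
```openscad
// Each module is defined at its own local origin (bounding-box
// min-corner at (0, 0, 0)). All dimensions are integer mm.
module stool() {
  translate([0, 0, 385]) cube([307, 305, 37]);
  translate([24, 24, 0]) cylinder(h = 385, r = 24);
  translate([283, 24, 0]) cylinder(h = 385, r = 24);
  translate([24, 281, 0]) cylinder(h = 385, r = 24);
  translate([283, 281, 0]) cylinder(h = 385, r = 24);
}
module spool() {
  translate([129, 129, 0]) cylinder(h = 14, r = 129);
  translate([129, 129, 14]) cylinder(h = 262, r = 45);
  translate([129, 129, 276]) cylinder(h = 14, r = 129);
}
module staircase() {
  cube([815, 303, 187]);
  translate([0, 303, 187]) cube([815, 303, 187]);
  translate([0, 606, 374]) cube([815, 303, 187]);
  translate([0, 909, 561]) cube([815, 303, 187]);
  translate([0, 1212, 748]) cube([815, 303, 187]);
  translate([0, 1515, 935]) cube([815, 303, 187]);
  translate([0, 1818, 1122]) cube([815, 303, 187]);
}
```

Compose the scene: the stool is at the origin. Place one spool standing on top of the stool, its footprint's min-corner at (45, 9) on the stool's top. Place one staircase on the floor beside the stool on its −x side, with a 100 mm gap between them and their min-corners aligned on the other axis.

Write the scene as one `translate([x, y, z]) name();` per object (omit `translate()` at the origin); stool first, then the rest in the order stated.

stool();
translate([45, 9, 422]) spool();
translate([-915, 0, 0]) staircase();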